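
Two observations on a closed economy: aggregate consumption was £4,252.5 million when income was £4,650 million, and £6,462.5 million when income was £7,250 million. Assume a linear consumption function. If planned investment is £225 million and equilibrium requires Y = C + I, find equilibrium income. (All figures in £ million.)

Y = 3500

MPC = (6462.5 − 4252.5)/(7250 − 4650) = 2210/2600 = 0.85
a = 4252.5 − 0.85(4650) = 300
Equilibrium: Y = 300 + 0.85Y + 225
0.15Y = 525, so Y = 525/0.15 = 3500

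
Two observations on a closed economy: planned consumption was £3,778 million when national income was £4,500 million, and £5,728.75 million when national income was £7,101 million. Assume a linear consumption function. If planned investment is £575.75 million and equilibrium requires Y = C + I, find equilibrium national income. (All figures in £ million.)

Y = 3915

MPC = (5728.75 − 3778)/(7101 − 4500) = 1950.75/2601 = 0.75
a = 3778 − 0.75(4500) = 403
Equilibrium: Y = 403 + 0.75Y + 575.75
0.25Y = 978.75, so Y = 978.75/0.25 = 3915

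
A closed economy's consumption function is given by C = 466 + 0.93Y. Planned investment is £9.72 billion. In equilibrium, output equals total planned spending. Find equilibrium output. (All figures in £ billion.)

Y = 6796

Y = C + I = 466 + 0.93Y + 9.72
Y − 0.93Y = 475.72
0.07Y = 475.72, so Y = 475.72/0.07 = 6796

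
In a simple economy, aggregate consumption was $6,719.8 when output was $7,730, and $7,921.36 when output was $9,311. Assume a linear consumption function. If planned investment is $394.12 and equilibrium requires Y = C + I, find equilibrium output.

MPC = (7921.36 − 6719.8)/(9311 − 7730) = 1201.56/1581 = 0.76
a = 6719.8 − 0.76(7730) = 845
Equilibrium: Y = 845 + 0.76Y + 394.12
0.24Y = 1239.12, so Y = 1239.12/0.24 = 5163

Y = 5163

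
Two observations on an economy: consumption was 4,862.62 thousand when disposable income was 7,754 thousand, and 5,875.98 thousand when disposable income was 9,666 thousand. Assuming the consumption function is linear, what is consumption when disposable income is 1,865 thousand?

MPC = (5875.98 − 4862.62)/(9666 − 7754) = 1013.36/1912 = 0.53
a = 4862.62 − 0.53(7754) = 4862.62 − 4109.62 = 753
C = 753 + 0.53(1865) = 753 + 988.45 = 1741.45

C = 1741.45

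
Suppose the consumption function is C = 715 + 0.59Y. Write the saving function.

S = Y − C = Y − (715 + 0.59Y) = -715 + (1 − 0.59)Y

S = -715 + 0.41Y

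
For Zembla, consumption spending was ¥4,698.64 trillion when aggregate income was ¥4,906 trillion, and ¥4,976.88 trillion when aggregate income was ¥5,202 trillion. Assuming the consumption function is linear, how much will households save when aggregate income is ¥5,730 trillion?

S = 256.8

MPC = (4976.88 − 4698.64)/(5202 − 4906) = 278.24/296 = 0.94
a = 4698.64 − 0.94(4906) = 4698.64 − 4611.64 = 87
C = 87 + 0.94(5730) = 5473.2
S = 5730 − 5473.2 = 256.8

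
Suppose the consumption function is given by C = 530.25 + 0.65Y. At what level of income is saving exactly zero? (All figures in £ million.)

Y = 1515

At break-even, C = Y: 530.25 + 0.65Y = Y
0.35Y = 530.25, so Y = 530.25/0.35 = 1515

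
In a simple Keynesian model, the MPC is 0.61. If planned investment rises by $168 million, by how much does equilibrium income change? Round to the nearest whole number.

ΔY ≈ 431

The multiplier is 1/(1 − MPC) = 1/0.39.
ΔY = 168/0.39 = 430.77 ≈ 431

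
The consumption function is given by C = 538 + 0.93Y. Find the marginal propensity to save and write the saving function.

MPS = 0.07; S = -538 + 0.07Y

MPS = 1 − MPC = 1 − 0.93 = 0.07
S = Y − C = -538 + 0.07Y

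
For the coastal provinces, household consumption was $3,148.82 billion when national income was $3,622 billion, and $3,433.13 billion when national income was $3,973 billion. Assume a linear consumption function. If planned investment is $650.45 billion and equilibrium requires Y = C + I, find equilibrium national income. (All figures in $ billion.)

MPC = (3433.13 − 3148.82)/(3973 − 3622) = 284.31/351 = 0.81
a = 3148.82 − 0.81(3622) = 215
Equilibrium: Y = 215 + 0.81Y + 650.45
0.19Y = 865.45, so Y = 865.45/0.19 = 4555

Y = 4555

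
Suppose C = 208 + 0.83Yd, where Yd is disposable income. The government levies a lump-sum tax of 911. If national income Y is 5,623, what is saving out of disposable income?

Yd = Y − T = 5623 − 911 = 4712
C = 208 + 0.83(4712) = 208 + 3910.96 = 4118.96
S = Yd − C = 4712 − 4118.96 = 593.04

S = 593.04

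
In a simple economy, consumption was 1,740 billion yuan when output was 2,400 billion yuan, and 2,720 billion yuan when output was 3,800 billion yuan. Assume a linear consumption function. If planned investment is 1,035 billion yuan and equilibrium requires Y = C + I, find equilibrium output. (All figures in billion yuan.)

Y = 3650

MPC = (2720 − 1740)/(3800 − 2400) = 980/1400 = 0.7
a = 1740 − 0.7(2400) = 60
Equilibrium: Y = 60 + 0.7Y + 1035
0.3Y = 1095, so Y = 1095/0.3 = 3650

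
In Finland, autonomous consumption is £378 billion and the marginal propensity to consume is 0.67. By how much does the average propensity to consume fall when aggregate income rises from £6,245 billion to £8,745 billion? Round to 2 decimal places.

ΔAPC = 0.02

At Y = 6245: C = 378 + 0.67(6245) = 4562.15, APC = 4562.15/6245 = 0.731
At Y = 8745: C = 6237.15, APC = 6237.15/8745 = 0.713
Fall in APC = 0.731 − 0.713 = 0.018 ≈ 0.02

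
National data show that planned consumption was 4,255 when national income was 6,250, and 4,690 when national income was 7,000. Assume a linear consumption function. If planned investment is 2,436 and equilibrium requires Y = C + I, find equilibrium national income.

MPC = (4690 − 4255)/(7000 − 6250) = 435/750 = 0.58
a = 4255 − 0.58(6250) = 630
Equilibrium: Y = 630 + 0.58Y + 2436
0.42Y = 3066, so Y = 3066/0.42 = 7300

Y = 7300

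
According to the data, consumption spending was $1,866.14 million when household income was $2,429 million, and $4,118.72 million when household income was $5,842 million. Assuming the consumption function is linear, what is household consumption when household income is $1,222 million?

C = 1069.52

MPC = (4118.72 − 1866.14)/(5842 − 2429) = 2252.58/3413 = 0.66
a = 1866.14 − 0.66(2429) = 1866.14 − 1603.14 = 263
C = 263 + 0.66(1222) = 263 + 806.52 = 1069.52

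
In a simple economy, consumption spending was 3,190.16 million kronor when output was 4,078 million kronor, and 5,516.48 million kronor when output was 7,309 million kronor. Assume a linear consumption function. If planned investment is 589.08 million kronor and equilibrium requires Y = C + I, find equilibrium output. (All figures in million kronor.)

Y = 3011

MPC = (5516.48 − 3190.16)/(7309 − 4078) = 2326.32/3231 = 0.72
a = 3190.16 − 0.72(4078) = 254
Equilibrium: Y = 254 + 0.72Y + 589.08
0.28Y = 843.08, so Y = 843.08/0.28 = 3011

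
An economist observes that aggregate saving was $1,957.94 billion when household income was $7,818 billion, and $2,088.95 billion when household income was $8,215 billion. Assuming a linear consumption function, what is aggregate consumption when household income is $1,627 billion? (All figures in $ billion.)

MPS = ΔS/ΔY = (2088.95 − 1957.94)/(8215 − 7818) = 131.01/397 = 0.33
MPC = 1 − MPS = 0.67
Autonomous saving = 1957.94 − 0.33(7818) = -622, so a = 622
C = 622 + 0.67(1627) = 622 + 1090.09 = 1712.09

C = 1712.09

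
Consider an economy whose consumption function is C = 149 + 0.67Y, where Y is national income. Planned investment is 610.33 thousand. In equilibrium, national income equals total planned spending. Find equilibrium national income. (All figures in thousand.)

Y = 2301

Y = C + I = 149 + 0.67Y + 610.33
Y − 0.67Y = 759.33
0.33Y = 759.33, so Y = 759.33/0.33 = 2301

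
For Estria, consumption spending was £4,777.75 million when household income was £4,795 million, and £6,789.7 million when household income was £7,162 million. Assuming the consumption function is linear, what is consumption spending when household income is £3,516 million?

MPC = (6789.7 − 4777.75)/(7162 − 4795) = 2011.95/2367 = 0.85
a = 4777.75 − 0.85(4795) = 4777.75 − 4075.75 = 702
C = 702 + 0.85(3516) = 702 + 2988.6 = 3690.6

C = 3690.6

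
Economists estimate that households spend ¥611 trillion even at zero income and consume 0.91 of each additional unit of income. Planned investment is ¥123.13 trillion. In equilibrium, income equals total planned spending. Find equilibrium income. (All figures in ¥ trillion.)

Y = 8157

Y = C + I = 611 + 0.91Y + 123.13
Y − 0.91Y = 734.13
0.09Y = 734.13, so Y = 734.13/0.09 = 8157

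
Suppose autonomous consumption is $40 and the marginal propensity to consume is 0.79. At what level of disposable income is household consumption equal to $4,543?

Y = 5700

40 + 0.79Y = 4543
0.79Y = 4503, so Y = 4503/0.79 = 5700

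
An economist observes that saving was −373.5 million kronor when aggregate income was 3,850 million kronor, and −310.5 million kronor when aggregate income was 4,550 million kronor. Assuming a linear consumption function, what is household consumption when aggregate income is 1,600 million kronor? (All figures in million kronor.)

MPS = ΔS/ΔY = (-310.5 − (-373.5))/(4550 − 3850) = 63/700 = 0.09
MPC = 1 − MPS = 0.91
Autonomous saving = -373.5 − 0.09(3850) = -720, so a = 720
C = 720 + 0.91(1600) = 720 + 1456 = 2176

C = 2176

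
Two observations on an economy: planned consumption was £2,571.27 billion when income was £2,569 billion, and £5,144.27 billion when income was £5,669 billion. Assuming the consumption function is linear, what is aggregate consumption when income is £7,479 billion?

C = 6646.57

MPC = (5144.27 − 2571.27)/(5669 − 2569) = 2573/3100 = 0.83
a = 2571.27 − 0.83(2569) = 2571.27 − 2132.27 = 439
C = 439 + 0.83(7479) = 439 + 6207.57 = 6646.57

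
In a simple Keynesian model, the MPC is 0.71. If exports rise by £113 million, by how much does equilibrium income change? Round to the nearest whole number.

The multiplier is 1/(1 − MPC) = 1/0.29.
ΔY = 113/0.29 = 389.66 ≈ 390

ΔY ≈ 390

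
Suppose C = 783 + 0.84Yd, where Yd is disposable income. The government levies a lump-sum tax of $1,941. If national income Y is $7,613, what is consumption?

Yd = Y − T = 7613 − 1941 = 5672
C = 783 + 0.84(5672) = 783 + 4764.48 = 5547.48

C = 5547.48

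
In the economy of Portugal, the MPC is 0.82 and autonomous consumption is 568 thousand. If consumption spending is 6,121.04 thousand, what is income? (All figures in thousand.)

Y = 6772

568 + 0.82Y = 6121.04
0.82Y = 5553.04, so Y = 5553.04/0.82 = 6772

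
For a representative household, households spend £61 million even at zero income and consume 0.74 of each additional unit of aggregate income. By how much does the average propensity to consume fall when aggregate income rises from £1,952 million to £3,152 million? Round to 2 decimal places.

ΔAPC = 0.01

At Y = 1952: C = 61 + 0.74(1952) = 1505.48, APC = 1505.48/1952 = 0.771
At Y = 3152: C = 2393.48, APC = 2393.48/3152 = 0.759
Fall in APC = 0.771 − 0.759 = 0.012 ≈ 0.01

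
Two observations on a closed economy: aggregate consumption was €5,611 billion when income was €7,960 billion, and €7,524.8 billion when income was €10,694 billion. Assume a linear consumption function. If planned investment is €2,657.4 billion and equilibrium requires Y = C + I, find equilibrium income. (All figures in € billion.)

Y = 8988

MPC = (7524.8 − 5611)/(10694 − 7960) = 1913.8/2734 = 0.7
a = 5611 − 0.7(7960) = 39
Equilibrium: Y = 39 + 0.7Y + 2657.4
0.3Y = 2696.4, so Y = 2696.4/0.3 = 8988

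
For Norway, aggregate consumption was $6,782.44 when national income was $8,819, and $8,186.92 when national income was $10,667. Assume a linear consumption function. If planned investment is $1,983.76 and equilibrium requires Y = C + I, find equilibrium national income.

Y = 8599

MPC = (8186.92 − 6782.44)/(10667 − 8819) = 1404.48/1848 = 0.76
a = 6782.44 − 0.76(8819) = 80
Equilibrium: Y = 80 + 0.76Y + 1983.76
0.24Y = 2063.76, so Y = 2063.76/0.24 = 8599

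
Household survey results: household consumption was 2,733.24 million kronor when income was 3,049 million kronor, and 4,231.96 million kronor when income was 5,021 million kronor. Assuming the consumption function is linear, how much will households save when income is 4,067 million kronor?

MPC = (4231.96 − 2733.24)/(5021 − 3049) = 1498.72/1972 = 0.76
a = 2733.24 − 0.76(3049) = 2733.24 − 2317.24 = 416
C = 416 + 0.76(4067) = 3506.92
S = 4067 − 3506.92 = 560.08

S = 560.08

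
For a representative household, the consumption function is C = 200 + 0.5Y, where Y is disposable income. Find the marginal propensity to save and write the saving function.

MPS = 1 − MPC = 1 − 0.5 = 0.5
S = Y − C = -200 + 0.5Y

MPS = 0.5; S = -200 + 0.5Y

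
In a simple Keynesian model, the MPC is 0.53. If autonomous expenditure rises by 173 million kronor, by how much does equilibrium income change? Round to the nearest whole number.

The multiplier is 1/(1 − MPC) = 1/0.47.
ΔY = 173/0.47 = 368.09 ≈ 368

ΔY ≈ 368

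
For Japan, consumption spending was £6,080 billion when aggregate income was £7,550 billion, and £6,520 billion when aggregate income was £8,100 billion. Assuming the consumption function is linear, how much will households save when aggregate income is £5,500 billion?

S = 1060

MPC = (6520 − 6080)/(8100 − 7550) = 440/550 = 0.8
a = 6080 − 0.8(7550) = 6080 − 6040 = 40
C = 40 + 0.8(5500) = 4440
S = 5500 − 4440 = 1060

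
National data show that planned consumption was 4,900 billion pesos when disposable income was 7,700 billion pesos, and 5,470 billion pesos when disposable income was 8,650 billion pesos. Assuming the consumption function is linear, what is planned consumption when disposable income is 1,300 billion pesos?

C = 1060

MPC = (5470 − 4900)/(8650 − 7700) = 570/950 = 0.6
a = 4900 − 0.6(7700) = 4900 − 4620 = 280
C = 280 + 0.6(1300) = 280 + 780 = 1060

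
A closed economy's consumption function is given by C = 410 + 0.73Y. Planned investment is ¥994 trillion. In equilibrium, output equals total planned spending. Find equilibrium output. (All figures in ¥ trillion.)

Y = 5200

Y = C + I = 410 + 0.73Y + 994
Y − 0.73Y = 1404
0.27Y = 1404, so Y = 1404/0.27 = 5200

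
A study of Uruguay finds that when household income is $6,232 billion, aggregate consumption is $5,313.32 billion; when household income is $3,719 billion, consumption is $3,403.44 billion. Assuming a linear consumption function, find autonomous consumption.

MPC = ΔC/ΔY = (5313.32 − 3403.44)/(6232 − 3719) = 1909.88/2513 = 0.76
a = C − MPC·Y = 3403.44 − 0.76(3719) = 3403.44 − 2826.44 = 577

a = 577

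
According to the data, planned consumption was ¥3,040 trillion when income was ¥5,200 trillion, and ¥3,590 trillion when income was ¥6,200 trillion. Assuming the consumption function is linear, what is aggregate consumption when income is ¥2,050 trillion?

C = 1307.5

MPC = (3590 − 3040)/(6200 − 5200) = 550/1000 = 0.55
a = 3040 − 0.55(5200) = 3040 − 2860 = 180
C = 180 + 0.55(2050) = 180 + 1127.5 = 1307.5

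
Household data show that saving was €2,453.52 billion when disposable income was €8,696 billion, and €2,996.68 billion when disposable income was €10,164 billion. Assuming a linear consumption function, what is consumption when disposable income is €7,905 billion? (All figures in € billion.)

MPS = ΔS/ΔY = (2996.68 − 2453.52)/(10164 − 8696) = 543.16/1468 = 0.37
MPC = 1 − MPS = 0.63
Autonomous saving = 2453.52 − 0.37(8696) = -764, so a = 764
C = 764 + 0.63(7905) = 764 + 4980.15 = 5744.15

C = 5744.15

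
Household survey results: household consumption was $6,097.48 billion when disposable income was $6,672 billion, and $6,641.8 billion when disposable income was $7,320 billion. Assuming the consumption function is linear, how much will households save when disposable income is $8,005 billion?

S = 787.8

MPC = (6641.8 − 6097.48)/(7320 − 6672) = 544.32/648 = 0.84
a = 6097.48 − 0.84(6672) = 6097.48 − 5604.48 = 493
C = 493 + 0.84(8005) = 7217.2
S = 8005 − 7217.2 = 787.8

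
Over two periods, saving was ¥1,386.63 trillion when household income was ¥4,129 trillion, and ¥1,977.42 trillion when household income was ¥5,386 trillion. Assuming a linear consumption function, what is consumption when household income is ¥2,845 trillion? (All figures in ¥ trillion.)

C = 2061.85

MPS = ΔS/ΔY = (1977.42 − 1386.63)/(5386 − 4129) = 590.79/1257 = 0.47
MPC = 1 − MPS = 0.53
Autonomous saving = 1386.63 − 0.47(4129) = -554, so a = 554
C = 554 + 0.53(2845) = 554 + 1507.85 = 2061.85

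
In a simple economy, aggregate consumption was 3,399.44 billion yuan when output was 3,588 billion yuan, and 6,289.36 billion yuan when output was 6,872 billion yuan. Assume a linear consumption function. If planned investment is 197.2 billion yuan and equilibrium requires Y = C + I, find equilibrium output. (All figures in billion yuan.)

Y = 3660

MPC = (6289.36 − 3399.44)/(6872 − 3588) = 2889.92/3284 = 0.88
a = 3399.44 − 0.88(3588) = 242
Equilibrium: Y = 242 + 0.88Y + 197.2
0.12Y = 439.2, so Y = 439.2/0.12 = 3660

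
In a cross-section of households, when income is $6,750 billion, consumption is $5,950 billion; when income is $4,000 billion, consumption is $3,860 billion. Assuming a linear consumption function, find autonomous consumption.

a = 820

MPC = ΔC/ΔY = (5950 − 3860)/(6750 − 4000) = 2090/2750 = 0.76
a = C − MPC·Y = 3860 − 0.76(4000) = 3860 − 3040 = 820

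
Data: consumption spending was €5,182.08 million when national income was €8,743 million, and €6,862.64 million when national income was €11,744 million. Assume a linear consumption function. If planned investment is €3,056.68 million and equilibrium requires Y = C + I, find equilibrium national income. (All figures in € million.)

Y = 7597

MPC = (6862.64 − 5182.08)/(11744 − 8743) = 1680.56/3001 = 0.56
a = 5182.08 − 0.56(8743) = 286
Equilibrium: Y = 286 + 0.56Y + 3056.68
0.44Y = 3342.68, so Y = 3342.68/0.44 = 7597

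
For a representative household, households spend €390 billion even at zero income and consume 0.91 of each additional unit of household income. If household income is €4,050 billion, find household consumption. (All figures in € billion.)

C = 4075.5

C = 390 + 0.91(4050) = 390 + 3685.5 = 4075.5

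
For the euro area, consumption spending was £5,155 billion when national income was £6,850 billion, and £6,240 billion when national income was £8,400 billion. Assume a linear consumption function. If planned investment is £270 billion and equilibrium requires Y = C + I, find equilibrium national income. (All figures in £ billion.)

MPC = (6240 − 5155)/(8400 − 6850) = 1085/1550 = 0.7
a = 5155 − 0.7(6850) = 360
Equilibrium: Y = 360 + 0.7Y + 270
0.3Y = 630, so Y = 630/0.3 = 2100

Y = 2100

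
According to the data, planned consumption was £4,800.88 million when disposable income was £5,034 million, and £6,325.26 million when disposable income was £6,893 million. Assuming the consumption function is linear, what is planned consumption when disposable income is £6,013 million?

MPC = (6325.26 − 4800.88)/(6893 − 5034) = 1524.38/1859 = 0.82
a = 4800.88 − 0.82(5034) = 4800.88 − 4127.88 = 673
C = 673 + 0.82(6013) = 673 + 4930.66 = 5603.66

C = 5603.66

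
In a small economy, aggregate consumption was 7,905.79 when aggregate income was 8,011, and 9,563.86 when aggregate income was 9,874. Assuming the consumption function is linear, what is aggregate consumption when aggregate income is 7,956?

C = 7856.84

MPC = (9563.86 − 7905.79)/(9874 − 8011) = 1658.07/1863 = 0.89
a = 7905.79 − 0.89(8011) = 7905.79 − 7129.79 = 776
C = 776 + 0.89(7956) = 776 + 7080.84 = 7856.84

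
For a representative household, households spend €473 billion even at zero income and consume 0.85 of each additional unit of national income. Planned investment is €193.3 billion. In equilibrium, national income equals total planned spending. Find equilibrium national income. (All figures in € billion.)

Y = C + I = 473 + 0.85Y + 193.3
Y − 0.85Y = 666.3
0.15Y = 666.3, so Y = 666.3/0.15 = 4442

Y = 4442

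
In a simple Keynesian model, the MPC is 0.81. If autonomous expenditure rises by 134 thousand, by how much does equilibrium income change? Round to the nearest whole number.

The multiplier is 1/(1 − MPC) = 1/0.19.
ΔY = 134/0.19 = 705.26 ≈ 705

ΔY ≈ 705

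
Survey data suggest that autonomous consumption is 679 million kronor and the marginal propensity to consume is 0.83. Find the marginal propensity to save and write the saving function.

MPS = 1 − MPC = 1 − 0.83 = 0.17
S = Y − C = -679 + 0.17Y

MPS = 0.17; S = -679 + 0.17Y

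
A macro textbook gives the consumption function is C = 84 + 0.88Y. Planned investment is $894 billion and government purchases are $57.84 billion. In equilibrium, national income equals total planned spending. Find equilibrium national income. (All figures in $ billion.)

Y = C + I + G = 84 + 0.88Y + 894 + 57.84
Y − 0.88Y = 1035.84
0.12Y = 1035.84, so Y = 1035.84/0.12 = 8632

Y = 8632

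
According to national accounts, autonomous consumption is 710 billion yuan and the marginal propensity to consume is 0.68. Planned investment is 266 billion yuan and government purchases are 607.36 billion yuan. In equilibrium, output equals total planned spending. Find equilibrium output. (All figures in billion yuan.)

Y = C + I + G = 710 + 0.68Y + 266 + 607.36
Y − 0.68Y = 1583.36
0.32Y = 1583.36, so Y = 1583.36/0.32 = 4948

Y = 4948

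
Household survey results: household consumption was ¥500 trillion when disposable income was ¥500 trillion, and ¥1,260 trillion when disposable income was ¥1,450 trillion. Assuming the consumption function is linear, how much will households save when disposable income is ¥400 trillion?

S = -20

MPC = (1260 − 500)/(1450 − 500) = 760/950 = 0.8
a = 500 − 0.8(500) = 500 − 400 = 100
C = 100 + 0.8(400) = 420
S = 400 − 420 = -20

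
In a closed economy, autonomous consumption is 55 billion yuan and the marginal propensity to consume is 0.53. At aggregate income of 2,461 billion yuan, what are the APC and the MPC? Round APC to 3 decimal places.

MPC = 0.53 (the slope of the consumption function)
C = 55 + 0.53(2461) = 1359.33, so APC = 1359.33/2461 = 0.552

APC = 0.552; MPC = 0.53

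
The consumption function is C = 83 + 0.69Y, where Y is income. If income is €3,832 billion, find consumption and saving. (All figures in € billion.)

C = 2727.08; S = 1104.92

C = 83 + 0.69(3832) = 83 + 2644.08 = 2727.08
S = Y − C = 3832 − 2727.08 = 1104.92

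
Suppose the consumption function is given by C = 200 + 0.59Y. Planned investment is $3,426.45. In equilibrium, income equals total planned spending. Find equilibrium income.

Y = C + I = 200 + 0.59Y + 3426.45
Y − 0.59Y = 3626.45
0.41Y = 3626.45, so Y = 3626.45/0.41 = 8845

Y = 8845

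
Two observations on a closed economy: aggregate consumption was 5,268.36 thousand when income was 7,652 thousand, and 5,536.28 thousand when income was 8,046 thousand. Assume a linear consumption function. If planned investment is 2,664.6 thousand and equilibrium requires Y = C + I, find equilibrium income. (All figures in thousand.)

Y = 8530

MPC = (5536.28 − 5268.36)/(8046 − 7652) = 267.92/394 = 0.68
a = 5268.36 − 0.68(7652) = 65
Equilibrium: Y = 65 + 0.68Y + 2664.6
0.32Y = 2729.6, so Y = 2729.6/0.32 = 8530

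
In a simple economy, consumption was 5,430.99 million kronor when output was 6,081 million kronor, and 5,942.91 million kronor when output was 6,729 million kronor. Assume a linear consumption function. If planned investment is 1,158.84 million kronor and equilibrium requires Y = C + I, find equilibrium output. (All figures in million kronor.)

Y = 8504

MPC = (5942.91 − 5430.99)/(6729 − 6081) = 511.92/648 = 0.79
a = 5430.99 − 0.79(6081) = 627
Equilibrium: Y = 627 + 0.79Y + 1158.84
0.21Y = 1785.84, so Y = 1785.84/0.21 = 8504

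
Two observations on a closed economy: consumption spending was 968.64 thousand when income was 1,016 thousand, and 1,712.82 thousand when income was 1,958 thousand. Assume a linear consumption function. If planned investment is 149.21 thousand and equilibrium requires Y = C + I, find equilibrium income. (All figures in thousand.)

Y = 1501

MPC = (1712.82 − 968.64)/(1958 − 1016) = 744.18/942 = 0.79
a = 968.64 − 0.79(1016) = 166
Equilibrium: Y = 166 + 0.79Y + 149.21
0.21Y = 315.21, so Y = 315.21/0.21 = 1501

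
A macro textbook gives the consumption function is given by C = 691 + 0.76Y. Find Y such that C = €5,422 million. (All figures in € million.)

Y = 6225

691 + 0.76Y = 5422
0.76Y = 4731, so Y = 4731/0.76 = 6225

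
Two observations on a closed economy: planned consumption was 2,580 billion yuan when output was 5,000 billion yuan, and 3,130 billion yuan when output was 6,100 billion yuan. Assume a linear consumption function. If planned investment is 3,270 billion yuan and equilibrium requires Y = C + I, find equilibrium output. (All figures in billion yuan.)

Y = 6700

MPC = (3130 − 2580)/(6100 − 5000) = 550/1100 = 0.5
a = 2580 − 0.5(5000) = 80
Equilibrium: Y = 80 + 0.5Y + 3270
0.5Y = 3350, so Y = 3350/0.5 = 6700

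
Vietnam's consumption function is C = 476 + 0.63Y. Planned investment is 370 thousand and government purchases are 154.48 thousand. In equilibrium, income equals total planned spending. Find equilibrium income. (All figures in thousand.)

Y = 2704

Y = C + I + G = 476 + 0.63Y + 370 + 154.48
Y − 0.63Y = 1000.48
0.37Y = 1000.48, so Y = 1000.48/0.37 = 2704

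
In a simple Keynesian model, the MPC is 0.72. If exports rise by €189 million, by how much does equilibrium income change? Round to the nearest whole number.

ΔY ≈ 675

The multiplier is 1/(1 − MPC) = 1/0.28.
ΔY = 189/0.28 = 675.00 ≈ 675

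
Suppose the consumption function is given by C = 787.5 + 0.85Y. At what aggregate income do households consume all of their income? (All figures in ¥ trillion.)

Y = 5250

At break-even, C = Y: 787.5 + 0.85Y = Y
0.15Y = 787.5, so Y = 787.5/0.15 = 5250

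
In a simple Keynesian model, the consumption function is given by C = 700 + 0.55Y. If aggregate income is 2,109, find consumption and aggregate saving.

C = 1859.95; S = 249.05

C = 700 + 0.55(2109) = 700 + 1159.95 = 1859.95
S = Y − C = 2109 − 1859.95 = 249.05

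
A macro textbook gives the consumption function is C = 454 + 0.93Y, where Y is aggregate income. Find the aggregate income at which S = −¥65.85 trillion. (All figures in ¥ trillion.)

Y = 5545

S = Y − C = -454 + 0.07Y
-454 + 0.07Y = -65.85, so 0.07Y = 388.15 and Y = 5545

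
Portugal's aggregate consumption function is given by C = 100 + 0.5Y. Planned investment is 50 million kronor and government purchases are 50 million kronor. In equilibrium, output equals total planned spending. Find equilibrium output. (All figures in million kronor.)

Y = C + I + G = 100 + 0.5Y + 50 + 50
Y − 0.5Y = 200
0.5Y = 200, so Y = 200/0.5 = 400

Y = 400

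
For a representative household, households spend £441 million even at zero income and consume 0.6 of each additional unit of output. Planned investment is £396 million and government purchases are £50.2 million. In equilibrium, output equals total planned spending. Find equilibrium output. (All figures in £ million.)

Y = C + I + G = 441 + 0.6Y + 396 + 50.2
Y − 0.6Y = 887.2
0.4Y = 887.2, so Y = 887.2/0.4 = 2218

Y = 2218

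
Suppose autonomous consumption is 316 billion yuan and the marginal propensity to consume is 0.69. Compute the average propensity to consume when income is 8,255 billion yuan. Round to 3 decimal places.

C = 316 + 0.69(8255) = 6011.95
APC = C/Y = 6011.95/8255 = 0.728

APC = 0.728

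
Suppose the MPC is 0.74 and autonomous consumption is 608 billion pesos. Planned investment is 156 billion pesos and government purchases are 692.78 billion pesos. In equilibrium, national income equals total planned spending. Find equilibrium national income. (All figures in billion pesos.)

Y = C + I + G = 608 + 0.74Y + 156 + 692.78
Y − 0.74Y = 1456.78
0.26Y = 1456.78, so Y = 1456.78/0.26 = 5603

Y = 5603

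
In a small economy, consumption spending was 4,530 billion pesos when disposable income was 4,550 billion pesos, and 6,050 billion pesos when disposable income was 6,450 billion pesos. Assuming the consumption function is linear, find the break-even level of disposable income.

MPC = (6050 − 4530)/(6450 − 4550) = 1520/1900 = 0.8
a = 4530 − 0.8(4550) = 4530 − 3640 = 890
Break-even: Y = a/(1−MPC) = 890/0.2 = 4450

Y = 4450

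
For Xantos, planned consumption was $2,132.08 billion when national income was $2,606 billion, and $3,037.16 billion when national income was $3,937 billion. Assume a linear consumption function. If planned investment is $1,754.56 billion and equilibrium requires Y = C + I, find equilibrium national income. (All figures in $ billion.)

Y = 6608

MPC = (3037.16 − 2132.08)/(3937 − 2606) = 905.08/1331 = 0.68
a = 2132.08 − 0.68(2606) = 360
Equilibrium: Y = 360 + 0.68Y + 1754.56
0.32Y = 2114.56, so Y = 2114.56/0.32 = 6608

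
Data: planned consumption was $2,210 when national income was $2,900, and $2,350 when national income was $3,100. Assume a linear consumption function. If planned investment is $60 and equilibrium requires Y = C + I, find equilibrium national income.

MPC = (2350 − 2210)/(3100 − 2900) = 140/200 = 0.7
a = 2210 − 0.7(2900) = 180
Equilibrium: Y = 180 + 0.7Y + 60
0.3Y = 240, so Y = 240/0.3 = 800

Y = 800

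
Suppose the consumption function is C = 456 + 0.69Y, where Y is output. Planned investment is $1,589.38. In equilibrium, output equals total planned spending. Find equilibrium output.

Y = C + I = 456 + 0.69Y + 1589.38
Y − 0.69Y = 2045.38
0.31Y = 2045.38, so Y = 2045.38/0.31 = 6598

Y = 6598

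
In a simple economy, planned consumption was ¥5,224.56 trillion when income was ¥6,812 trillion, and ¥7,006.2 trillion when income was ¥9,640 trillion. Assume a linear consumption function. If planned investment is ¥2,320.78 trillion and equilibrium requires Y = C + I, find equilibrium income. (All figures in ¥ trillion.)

MPC = (7006.2 − 5224.56)/(9640 − 6812) = 1781.64/2828 = 0.63
a = 5224.56 − 0.63(6812) = 933
Equilibrium: Y = 933 + 0.63Y + 2320.78
0.37Y = 3253.78, so Y = 3253.78/0.37 = 8794

Y = 8794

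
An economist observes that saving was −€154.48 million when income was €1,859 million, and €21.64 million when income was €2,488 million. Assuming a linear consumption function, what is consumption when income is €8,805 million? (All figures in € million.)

MPS = ΔS/ΔY = (21.64 − (-154.48))/(2488 − 1859) = 176.12/629 = 0.28
MPC = 1 − MPS = 0.72
Autonomous saving = -154.48 − 0.28(1859) = -675, so a = 675
C = 675 + 0.72(8805) = 675 + 6339.6 = 7014.6

C = 7014.6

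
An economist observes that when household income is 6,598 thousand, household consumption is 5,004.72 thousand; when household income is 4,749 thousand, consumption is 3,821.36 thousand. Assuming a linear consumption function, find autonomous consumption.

a = 782

MPC = ΔC/ΔY = (5004.72 − 3821.36)/(6598 − 4749) = 1183.36/1849 = 0.64
a = C − MPC·Y = 3821.36 − 0.64(4749) = 3821.36 − 3039.36 = 782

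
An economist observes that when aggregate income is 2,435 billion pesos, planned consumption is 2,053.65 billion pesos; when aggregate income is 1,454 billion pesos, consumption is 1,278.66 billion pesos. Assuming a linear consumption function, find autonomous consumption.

a = 130

MPC = ΔC/ΔY = (2053.65 − 1278.66)/(2435 − 1454) = 774.99/981 = 0.79
a = C − MPC·Y = 1278.66 − 0.79(1454) = 1278.66 − 1148.66 = 130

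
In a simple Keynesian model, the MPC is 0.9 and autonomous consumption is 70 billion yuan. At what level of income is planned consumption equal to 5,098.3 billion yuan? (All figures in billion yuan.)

Y = 5587

70 + 0.9Y = 5098.3
0.9Y = 5028.3, so Y = 5028.3/0.9 = 5587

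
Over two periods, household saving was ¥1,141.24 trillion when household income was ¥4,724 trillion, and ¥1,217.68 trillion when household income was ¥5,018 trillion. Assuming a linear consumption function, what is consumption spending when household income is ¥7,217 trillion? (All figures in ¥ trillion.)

C = 5427.58

MPS = ΔS/ΔY = (1217.68 − 1141.24)/(5018 − 4724) = 76.44/294 = 0.26
MPC = 1 − MPS = 0.74
Autonomous saving = 1141.24 − 0.26(4724) = -87, so a = 87
C = 87 + 0.74(7217) = 87 + 5340.58 = 5427.58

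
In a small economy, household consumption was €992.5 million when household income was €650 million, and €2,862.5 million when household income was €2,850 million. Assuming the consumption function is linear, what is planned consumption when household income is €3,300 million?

MPC = (2862.5 − 992.5)/(2850 − 650) = 1870/2200 = 0.85
a = 992.5 − 0.85(650) = 992.5 − 552.5 = 440
C = 440 + 0.85(3300) = 440 + 2805 = 3245

C = 3245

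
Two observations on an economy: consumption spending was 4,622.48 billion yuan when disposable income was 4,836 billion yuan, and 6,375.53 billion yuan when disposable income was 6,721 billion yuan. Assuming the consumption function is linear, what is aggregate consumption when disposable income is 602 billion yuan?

C = 684.86

MPC = (6375.53 − 4622.48)/(6721 − 4836) = 1753.05/1885 = 0.93
a = 4622.48 − 0.93(4836) = 4622.48 − 4497.48 = 125
C = 125 + 0.93(602) = 125 + 559.86 = 684.86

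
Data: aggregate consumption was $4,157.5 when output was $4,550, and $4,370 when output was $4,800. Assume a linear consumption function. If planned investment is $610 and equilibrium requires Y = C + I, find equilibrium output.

MPC = (4370 − 4157.5)/(4800 − 4550) = 212.5/250 = 0.85
a = 4157.5 − 0.85(4550) = 290
Equilibrium: Y = 290 + 0.85Y + 610
0.15Y = 900, so Y = 900/0.15 = 6000

Y = 6000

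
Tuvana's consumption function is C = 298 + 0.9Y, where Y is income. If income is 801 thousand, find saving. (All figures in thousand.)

S = -217.9

C = 298 + 0.9(801) = 298 + 720.9 = 1018.9
S = Y − C = 801 − 1018.9 = -217.9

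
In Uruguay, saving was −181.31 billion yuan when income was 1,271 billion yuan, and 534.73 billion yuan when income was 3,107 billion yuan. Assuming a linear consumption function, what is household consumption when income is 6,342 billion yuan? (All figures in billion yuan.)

C = 4545.62

MPS = ΔS/ΔY = (534.73 − (-181.31))/(3107 − 1271) = 716.04/1836 = 0.39
MPC = 1 − MPS = 0.61
Autonomous saving = -181.31 − 0.39(1271) = -677, so a = 677
C = 677 + 0.61(6342) = 677 + 3868.62 = 4545.62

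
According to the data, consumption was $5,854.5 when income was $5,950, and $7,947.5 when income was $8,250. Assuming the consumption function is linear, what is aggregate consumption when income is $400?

MPC = (7947.5 − 5854.5)/(8250 − 5950) = 2093/2300 = 0.91
a = 5854.5 − 0.91(5950) = 5854.5 − 5414.5 = 440
C = 440 + 0.91(400) = 440 + 364 = 804

C = 804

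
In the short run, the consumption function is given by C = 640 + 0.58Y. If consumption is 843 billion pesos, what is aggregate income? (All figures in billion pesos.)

Y = 350

640 + 0.58Y = 843
0.58Y = 203, so Y = 203/0.58 = 350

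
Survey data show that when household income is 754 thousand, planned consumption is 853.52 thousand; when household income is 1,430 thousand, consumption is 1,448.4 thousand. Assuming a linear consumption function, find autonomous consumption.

MPC = ΔC/ΔY = (1448.4 − 853.52)/(1430 − 754) = 594.88/676 = 0.88
a = C − MPC·Y = 853.52 − 0.88(754) = 853.52 − 663.52 = 190

a = 190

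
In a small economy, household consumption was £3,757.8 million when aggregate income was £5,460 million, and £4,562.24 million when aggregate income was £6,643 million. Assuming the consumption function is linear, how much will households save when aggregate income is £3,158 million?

MPC = (4562.24 − 3757.8)/(6643 − 5460) = 804.44/1183 = 0.68
a = 3757.8 − 0.68(5460) = 3757.8 − 3712.8 = 45
C = 45 + 0.68(3158) = 2192.44
S = 3158 − 2192.44 = 965.56

S = 965.56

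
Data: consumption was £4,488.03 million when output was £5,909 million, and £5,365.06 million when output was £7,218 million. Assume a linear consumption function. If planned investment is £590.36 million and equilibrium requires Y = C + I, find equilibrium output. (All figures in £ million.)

MPC = (5365.06 − 4488.03)/(7218 − 5909) = 877.03/1309 = 0.67
a = 4488.03 − 0.67(5909) = 529
Equilibrium: Y = 529 + 0.67Y + 590.36
0.33Y = 1119.36, so Y = 1119.36/0.33 = 3392

Y = 3392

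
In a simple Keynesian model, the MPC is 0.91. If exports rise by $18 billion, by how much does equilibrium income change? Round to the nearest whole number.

The multiplier is 1/(1 − MPC) = 1/0.09.
ΔY = 18/0.09 = 200.00 ≈ 200

ΔY ≈ 200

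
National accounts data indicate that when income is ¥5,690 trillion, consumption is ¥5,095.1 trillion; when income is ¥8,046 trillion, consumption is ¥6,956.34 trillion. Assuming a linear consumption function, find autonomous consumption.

a = 600

MPC = ΔC/ΔY = (6956.34 − 5095.1)/(8046 − 5690) = 1861.24/2356 = 0.79
a = C − MPC·Y = 5095.1 − 0.79(5690) = 5095.1 − 4495.1 = 600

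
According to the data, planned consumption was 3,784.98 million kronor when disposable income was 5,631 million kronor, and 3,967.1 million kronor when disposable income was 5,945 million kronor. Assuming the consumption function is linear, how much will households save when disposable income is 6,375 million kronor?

S = 2158.5

MPC = (3967.1 − 3784.98)/(5945 − 5631) = 182.12/314 = 0.58
a = 3784.98 − 0.58(5631) = 3784.98 − 3265.98 = 519
C = 519 + 0.58(6375) = 4216.5
S = 6375 − 4216.5 = 2158.5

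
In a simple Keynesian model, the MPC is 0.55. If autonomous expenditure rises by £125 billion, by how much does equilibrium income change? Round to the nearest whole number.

ΔY ≈ 278

The multiplier is 1/(1 − MPC) = 1/0.45.
ΔY = 125/0.45 = 277.78 ≈ 278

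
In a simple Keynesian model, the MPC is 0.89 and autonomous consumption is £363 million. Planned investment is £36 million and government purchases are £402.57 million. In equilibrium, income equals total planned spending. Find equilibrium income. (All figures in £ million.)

Y = C + I + G = 363 + 0.89Y + 36 + 402.57
Y − 0.89Y = 801.57
0.11Y = 801.57, so Y = 801.57/0.11 = 7287

Y = 7287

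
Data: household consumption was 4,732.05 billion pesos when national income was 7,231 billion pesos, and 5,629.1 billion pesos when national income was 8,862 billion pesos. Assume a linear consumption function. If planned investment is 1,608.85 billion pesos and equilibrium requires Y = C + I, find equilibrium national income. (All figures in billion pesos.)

Y = 5253

MPC = (5629.1 − 4732.05)/(8862 − 7231) = 897.05/1631 = 0.55
a = 4732.05 − 0.55(7231) = 755
Equilibrium: Y = 755 + 0.55Y + 1608.85
0.45Y = 2363.85, so Y = 2363.85/0.45 = 5253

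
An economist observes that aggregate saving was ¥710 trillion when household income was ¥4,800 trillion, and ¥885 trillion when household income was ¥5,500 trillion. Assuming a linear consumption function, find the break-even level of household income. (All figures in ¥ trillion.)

Y = 1960

MPS = ΔS/ΔY = (885 − 710)/(5500 − 4800) = 175/700 = 0.25
MPC = 1 − MPS = 0.75
From S(4800) = 710: −a + 0.25(4800) = 710, so a = 1200 − 710 = 490
Break-even (S = 0): Y = a/MPS = 490/0.25 = 1960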